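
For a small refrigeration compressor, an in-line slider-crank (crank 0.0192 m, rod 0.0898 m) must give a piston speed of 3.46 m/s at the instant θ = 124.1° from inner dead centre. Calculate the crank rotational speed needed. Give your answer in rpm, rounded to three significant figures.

2370

For an in-line slider-crank, |v_piston| = rω|sinθ|·[1 + r cosθ/√(L² − r² sin²θ)].
With r = 0.0192 m, L = 0.0898 m, θ = 124.1°: the bracketed kinematic factor |dx/dθ| = 0.013962 m.
ω = v/|dx/dθ| = 3.46/0.013962 = 247.81 rad/s.
N = 60ω/(2π) = 2366.4 rpm.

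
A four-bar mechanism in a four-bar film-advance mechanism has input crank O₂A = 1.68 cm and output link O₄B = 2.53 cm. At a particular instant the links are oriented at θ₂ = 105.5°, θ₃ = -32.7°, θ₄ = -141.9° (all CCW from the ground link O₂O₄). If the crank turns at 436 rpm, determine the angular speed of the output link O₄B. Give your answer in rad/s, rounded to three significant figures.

21.4

ω₂ = 45.66 rad/s (from 436 rpm).
Differentiating the loop-closure r₂e^{iθ₂}+r₃e^{iθ₃}=r₁+r₄e^{iθ₄} gives r₂ω₂e^{iθ₂}+r₃ω₃e^{iθ₃}=r₄ω₄e^{iθ₄}.
Eliminating the other unknown: ω₄ = r₂ω₂ sin(θ₂−θ₃) / [r₄ sin(θ₄−θ₃)].
Numerator sine = +0.66653; denominator sine = -0.94438.
Result = 0.0168·45.66·(+0.66653) / (0.0253·(-0.94438)) = -21.398 rad/s; magnitude 21.398 rad/s.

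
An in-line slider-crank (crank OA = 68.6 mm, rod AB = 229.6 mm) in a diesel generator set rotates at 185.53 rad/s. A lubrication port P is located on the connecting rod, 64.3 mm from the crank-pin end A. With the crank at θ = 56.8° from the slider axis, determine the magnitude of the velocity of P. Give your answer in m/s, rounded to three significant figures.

12.2

ω = 185.5 rad/s.  Crank-pin speed |V_A| = rω = 12.727 m/s, perpendicular to OA.
Rod angle: sinφ = −(r/L) sinθ ⇒ φ = -14.478°; ω_rod = −rω cosθ/√(L²−r²sin²θ) = -31.348 rad/s.
V_P = V_A + ω_rod × AP, with AP = 0.0643 m along the rod.
Components: V_Px = −rω sinθ − a·ω_rod·sinφ = -11.154 m/s;  V_Py = rω cosθ + a·ω_rod·cosφ = +5.0173 m/s.
|V_P| = √(V_Px² + V_Py²) = 12.23 m/s.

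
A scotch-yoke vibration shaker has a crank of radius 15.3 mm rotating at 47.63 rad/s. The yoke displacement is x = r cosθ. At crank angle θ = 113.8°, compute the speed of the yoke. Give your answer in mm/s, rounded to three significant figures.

667

ω = 47.63 rad/s
x = r cosθ ⇒ ẋ = −rω sinθ.
|v| = rω|sinθ| = 0.0153·47.63·|sin 113.8°| = 0.66677 m/s = 666.77 mm/s.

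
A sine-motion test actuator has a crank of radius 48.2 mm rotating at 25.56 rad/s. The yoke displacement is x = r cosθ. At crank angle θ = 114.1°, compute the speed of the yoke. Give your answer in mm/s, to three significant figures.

1120

ω = 25.56 rad/s
x = r cosθ ⇒ ẋ = −rω sinθ.
|v| = rω|sinθ| = 0.0482·25.56·|sin 114.1°| = 1.1246 m/s = 1124.6 mm/s.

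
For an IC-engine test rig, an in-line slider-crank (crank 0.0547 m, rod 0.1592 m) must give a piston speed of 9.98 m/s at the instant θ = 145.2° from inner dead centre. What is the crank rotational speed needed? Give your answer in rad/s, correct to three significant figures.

449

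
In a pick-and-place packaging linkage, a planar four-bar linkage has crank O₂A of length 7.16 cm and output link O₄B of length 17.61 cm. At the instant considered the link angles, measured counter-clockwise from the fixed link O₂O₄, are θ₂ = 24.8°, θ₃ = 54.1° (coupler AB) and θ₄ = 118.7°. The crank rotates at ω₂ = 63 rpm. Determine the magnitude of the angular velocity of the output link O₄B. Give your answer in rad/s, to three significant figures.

ω₂ = 6.597 rad/s (from 63 rpm).
Differentiating the loop-closure r₂e^{iθ₂}+r₃e^{iθ₃}=r₁+r₄e^{iθ₄} gives r₂ω₂e^{iθ₂}+r₃ω₃e^{iθ₃}=r₄ω₄e^{iθ₄}.
Eliminating the other unknown: ω₄ = r₂ω₂ sin(θ₂−θ₃) / [r₄ sin(θ₄−θ₃)].
Numerator sine = -0.48938; denominator sine = +0.90334.
Result = 0.0716·6.597·(-0.48938) / (0.1761·(+0.90334)) = -1.4532 rad/s; magnitude 1.4532 rad/s.

1.45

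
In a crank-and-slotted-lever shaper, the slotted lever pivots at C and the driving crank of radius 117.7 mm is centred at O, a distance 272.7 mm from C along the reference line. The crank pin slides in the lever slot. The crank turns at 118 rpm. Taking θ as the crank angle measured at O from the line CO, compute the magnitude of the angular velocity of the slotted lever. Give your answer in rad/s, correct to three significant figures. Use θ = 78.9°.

2.46

ω = 12.36 rad/s (from 118 rpm).
Crank pin A relative to C: A = (d + r cosθ, r sinθ); lever angle φ = atan2(r sinθ, d + r cosθ).
Differentiating tanφ: φ̇ = rω(d cosθ + r)/(d² + r² + 2dr cosθ).
d² + r² + 2dr cosθ = |CA|² = 0.100577 m²;  d cosθ + r = +0.1702 m.
|ω_lever| = |0.1177·12.36·+0.1702| / 0.100577 = 2.4612 rad/s.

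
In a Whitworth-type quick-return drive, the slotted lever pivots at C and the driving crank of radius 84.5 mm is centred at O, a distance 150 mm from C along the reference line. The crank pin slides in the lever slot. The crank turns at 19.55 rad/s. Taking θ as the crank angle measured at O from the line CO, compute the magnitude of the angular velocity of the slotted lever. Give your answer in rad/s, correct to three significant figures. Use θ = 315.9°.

6.64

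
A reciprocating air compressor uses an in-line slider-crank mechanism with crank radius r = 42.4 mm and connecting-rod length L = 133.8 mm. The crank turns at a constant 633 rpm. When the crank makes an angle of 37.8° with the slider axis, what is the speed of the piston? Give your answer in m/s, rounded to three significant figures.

2.16

ω = 2π·633/60 = 66.29 rad/s
For an in-line slider-crank, x = r cosθ + √(L² − r² sin²θ), so v = −rω sinθ·[1 + r cosθ/√(L² − r² sin²θ)].
With r = 0.0424 m, L = 0.1338 m, θ = 37.8°: √(L² − r² sin²θ) = 0.13125 m.
v = −0.0424·66.29·0.61291·[1 + 0.0424·0.79016/0.13125] = -2.1623 m/s.
|v| = 2.1623 m/s.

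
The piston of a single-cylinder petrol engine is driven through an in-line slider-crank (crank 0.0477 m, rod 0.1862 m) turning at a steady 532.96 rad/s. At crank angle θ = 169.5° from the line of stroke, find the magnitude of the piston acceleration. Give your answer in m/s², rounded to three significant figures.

ω = 533 rad/s
x(θ) = r cosθ + √(L² − r² sin²θ); with ω constant, a = ω²·d²x/dθ².
d²x/dθ² = −r cosθ − r²(cos2θ)/√u − r⁴ sin²2θ/(4u^{3/2}),  u = L² − r² sin²θ = 0.0345949 m².
Substituting r = 0.0477 m, L = 0.1862 m, θ = 169.5°: d²x/dθ² = +0.035455 m.
a = ω²·d²x/dθ² = (533)²·(+0.035455) = +10071 m/s²;  |a| = 10071 m/s².

10100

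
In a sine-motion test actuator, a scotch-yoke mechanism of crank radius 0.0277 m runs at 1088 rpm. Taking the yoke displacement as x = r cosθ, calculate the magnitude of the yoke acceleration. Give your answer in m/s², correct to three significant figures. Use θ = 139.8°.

275

ω = 113.9 rad/s (from 1088 rpm).
x = r cosθ ⇒ ẍ = −rω² cosθ (ω constant).
|a| = rω²|cosθ| = 0.0277·(113.9)²·|cos 139.8°| = 274.65 m/s².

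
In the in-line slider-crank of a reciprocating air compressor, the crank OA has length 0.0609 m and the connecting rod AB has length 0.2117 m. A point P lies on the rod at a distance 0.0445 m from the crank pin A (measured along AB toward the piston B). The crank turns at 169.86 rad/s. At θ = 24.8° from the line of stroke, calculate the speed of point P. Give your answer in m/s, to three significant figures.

ω = 169.9 rad/s.  Crank-pin speed |V_A| = rω = 10.344 m/s, perpendicular to OA.
Rod angle: sinφ = −(r/L) sinθ ⇒ φ = -6.930°; ω_rod = −rω cosθ/√(L²−r²sin²θ) = -44.684 rad/s.
V_P = V_A + ω_rod × AP, with AP = 0.0445 m along the rod.
Components: V_Px = −rω sinθ − a·ω_rod·sinφ = -4.5789 m/s;  V_Py = rω cosθ + a·ω_rod·cosφ = +7.4166 m/s.
|V_P| = √(V_Px² + V_Py²) = 8.7162 m/s.

8.72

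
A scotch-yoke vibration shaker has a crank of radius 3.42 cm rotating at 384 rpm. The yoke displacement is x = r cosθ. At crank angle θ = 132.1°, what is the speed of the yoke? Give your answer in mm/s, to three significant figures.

ω = 40.21 rad/s (from 384 rpm).
x = r cosθ ⇒ ẋ = −rω sinθ.
|v| = rω|sinθ| = 0.0342·40.21·|sin 132.1°| = 1.0204 m/s = 1020.4 mm/s.

1020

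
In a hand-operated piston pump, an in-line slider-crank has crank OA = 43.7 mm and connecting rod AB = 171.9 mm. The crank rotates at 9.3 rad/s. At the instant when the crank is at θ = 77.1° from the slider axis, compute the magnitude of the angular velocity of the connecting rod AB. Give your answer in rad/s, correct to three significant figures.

0.545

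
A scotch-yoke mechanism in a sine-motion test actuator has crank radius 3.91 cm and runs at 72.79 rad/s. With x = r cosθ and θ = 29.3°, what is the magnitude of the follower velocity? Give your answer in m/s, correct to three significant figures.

1.39

ω = 72.79 rad/s
x = r cosθ ⇒ ẋ = −rω sinθ.
|v| = rω|sinθ| = 0.0391·72.79·|sin 29.3°| = 1.3928 m/s.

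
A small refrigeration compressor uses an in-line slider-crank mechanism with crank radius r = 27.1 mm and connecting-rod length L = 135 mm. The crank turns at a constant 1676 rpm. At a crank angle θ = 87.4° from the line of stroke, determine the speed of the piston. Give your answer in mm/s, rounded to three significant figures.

4800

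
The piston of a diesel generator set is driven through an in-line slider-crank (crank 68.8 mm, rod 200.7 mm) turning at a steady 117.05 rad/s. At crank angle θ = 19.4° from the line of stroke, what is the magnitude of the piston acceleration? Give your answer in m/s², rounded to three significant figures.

1150

ω = 117 rad/s
x(θ) = r cosθ + √(L² − r² sin²θ); with ω constant, a = ω²·d²x/dθ².
d²x/dθ² = −r cosθ − r²(cos2θ)/√u − r⁴ sin²2θ/(4u^{3/2}),  u = L² − r² sin²θ = 0.0397582 m².
Substituting r = 0.0688 m, L = 0.2007 m, θ = 19.4°: d²x/dθ² = -0.083672 m.
a = ω²·d²x/dθ² = (117)²·(-0.083672) = -1146.4 m/s²;  |a| = 1146.4 m/s².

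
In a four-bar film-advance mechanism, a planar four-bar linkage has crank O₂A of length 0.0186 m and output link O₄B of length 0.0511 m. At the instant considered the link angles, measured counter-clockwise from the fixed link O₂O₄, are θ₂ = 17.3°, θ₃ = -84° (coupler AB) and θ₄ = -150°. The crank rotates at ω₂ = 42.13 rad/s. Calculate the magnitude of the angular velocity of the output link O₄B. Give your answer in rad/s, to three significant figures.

16.5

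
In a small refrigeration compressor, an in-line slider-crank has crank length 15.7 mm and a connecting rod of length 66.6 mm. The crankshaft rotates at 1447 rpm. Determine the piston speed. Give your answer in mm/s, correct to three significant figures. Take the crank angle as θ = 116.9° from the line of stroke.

ω = 2π·1447/60 = 151.5 rad/s
For an in-line slider-crank, x = r cosθ + √(L² − r² sin²θ), so v = −rω sinθ·[1 + r cosθ/√(L² − r² sin²θ)].
With r = 0.0157 m, L = 0.0666 m, θ = 116.9°: √(L² − r² sin²θ) = 0.065112 m.
v = −0.0157·151.5·0.89180·[1 + 0.0157·-0.45243/0.065112] = -1.8901 m/s.
|v| = 1.8901 m/s = 1890.1 mm/s.

1890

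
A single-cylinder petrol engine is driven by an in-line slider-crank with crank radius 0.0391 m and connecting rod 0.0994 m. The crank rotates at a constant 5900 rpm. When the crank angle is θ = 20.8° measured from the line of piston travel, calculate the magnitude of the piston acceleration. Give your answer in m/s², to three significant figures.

18500

ω = 2π·5900/60 = 617.8 rad/s
x(θ) = r cosθ + √(L² − r² sin²θ); with ω constant, a = ω²·d²x/dθ².
d²x/dθ² = −r cosθ − r²(cos2θ)/√u − r⁴ sin²2θ/(4u^{3/2}),  u = L² − r² sin²θ = 0.00968758 m².
Substituting r = 0.0391 m, L = 0.0994 m, θ = 20.8°: d²x/dθ² = -0.048437 m.
a = ω²·d²x/dθ² = (617.8)²·(-0.048437) = -18490 m/s²;  |a| = 18490 m/s².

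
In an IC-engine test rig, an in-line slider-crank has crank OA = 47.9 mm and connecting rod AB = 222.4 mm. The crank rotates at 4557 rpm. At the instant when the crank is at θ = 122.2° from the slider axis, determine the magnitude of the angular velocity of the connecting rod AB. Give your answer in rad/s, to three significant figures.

55.7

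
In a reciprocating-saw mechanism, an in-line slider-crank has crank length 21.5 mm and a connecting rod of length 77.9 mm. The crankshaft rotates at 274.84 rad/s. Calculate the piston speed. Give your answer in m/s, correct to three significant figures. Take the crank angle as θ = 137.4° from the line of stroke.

ω = 274.8 rad/s
For an in-line slider-crank, x = r cosθ + √(L² − r² sin²θ), so v = −rω sinθ·[1 + r cosθ/√(L² − r² sin²θ)].
With r = 0.0215 m, L = 0.0779 m, θ = 137.4°: √(L² − r² sin²θ) = 0.076529 m.
v = −0.0215·274.8·0.67688·[1 + 0.0215·-0.73610/0.076529] = -3.1726 m/s.
|v| = 3.1726 m/s.

3.17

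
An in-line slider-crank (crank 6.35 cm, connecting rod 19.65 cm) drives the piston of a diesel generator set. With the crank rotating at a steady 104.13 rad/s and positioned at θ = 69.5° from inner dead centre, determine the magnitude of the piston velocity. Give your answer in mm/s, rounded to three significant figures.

6930

ω = 104.1 rad/s
For an in-line slider-crank, x = r cosθ + √(L² − r² sin²θ), so v = −rω sinθ·[1 + r cosθ/√(L² − r² sin²θ)].
With r = 0.0635 m, L = 0.1965 m, θ = 69.5°: √(L² − r² sin²θ) = 0.18728 m.
v = −0.0635·104.1·0.93667·[1 + 0.0635·0.35021/0.18728] = -6.9289 m/s.
|v| = 6.9289 m/s = 6928.9 mm/s.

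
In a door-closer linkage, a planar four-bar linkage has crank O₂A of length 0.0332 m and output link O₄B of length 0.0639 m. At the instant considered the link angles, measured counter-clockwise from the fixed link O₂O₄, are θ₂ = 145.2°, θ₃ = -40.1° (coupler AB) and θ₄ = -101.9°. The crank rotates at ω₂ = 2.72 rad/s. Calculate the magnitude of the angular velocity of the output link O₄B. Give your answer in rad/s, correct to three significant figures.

0.148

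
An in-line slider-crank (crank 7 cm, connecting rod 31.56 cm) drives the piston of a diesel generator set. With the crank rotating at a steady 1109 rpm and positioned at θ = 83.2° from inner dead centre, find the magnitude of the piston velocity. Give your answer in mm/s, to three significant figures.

8290

ω = 2π·1109/60 = 116.1 rad/s
For an in-line slider-crank, x = r cosθ + √(L² − r² sin²θ), so v = −rω sinθ·[1 + r cosθ/√(L² − r² sin²θ)].
With r = 0.07 m, L = 0.3156 m, θ = 83.2°: √(L² − r² sin²θ) = 0.30785 m.
v = −0.07·116.1·0.99297·[1 + 0.07·0.11840/0.30785] = -8.2895 m/s.
|v| = 8.2895 m/s = 8289.5 mm/s.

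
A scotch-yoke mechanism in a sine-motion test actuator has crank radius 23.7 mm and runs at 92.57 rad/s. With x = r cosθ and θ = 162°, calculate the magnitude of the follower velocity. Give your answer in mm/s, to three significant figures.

678

ω = 92.57 rad/s
x = r cosθ ⇒ ẋ = −rω sinθ.
|v| = rω|sinθ| = 0.0237·92.57·|sin 162°| = 0.67796 m/s = 677.96 mm/s.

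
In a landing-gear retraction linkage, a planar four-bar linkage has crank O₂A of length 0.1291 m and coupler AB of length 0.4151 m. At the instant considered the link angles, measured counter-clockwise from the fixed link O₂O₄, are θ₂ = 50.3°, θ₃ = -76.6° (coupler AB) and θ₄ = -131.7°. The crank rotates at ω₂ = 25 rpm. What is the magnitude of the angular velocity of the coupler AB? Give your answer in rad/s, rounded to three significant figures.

0.0346

ω₂ = 2.618 rad/s (from 25 rpm).
Differentiating the loop-closure r₂e^{iθ₂}+r₃e^{iθ₃}=r₁+r₄e^{iθ₄} gives r₂ω₂e^{iθ₂}+r₃ω₃e^{iθ₃}=r₄ω₄e^{iθ₄}.
Eliminating the other unknown: ω₃ = r₂ω₂ sin(θ₄−θ₂) / [r₃ sin(θ₃−θ₄)].
Numerator sine = +0.03490; denominator sine = +0.82015.
Result = 0.1291·2.618·(+0.03490) / (0.4151·(+0.82015)) = +0.034647 rad/s; magnitude 0.034647 rad/s.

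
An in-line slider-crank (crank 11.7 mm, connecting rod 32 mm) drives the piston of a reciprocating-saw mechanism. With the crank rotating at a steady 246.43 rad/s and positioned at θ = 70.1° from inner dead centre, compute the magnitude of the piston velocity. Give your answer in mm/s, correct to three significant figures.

ω = 246.4 rad/s
For an in-line slider-crank, x = r cosθ + √(L² − r² sin²θ), so v = −rω sinθ·[1 + r cosθ/√(L² − r² sin²θ)].
With r = 0.0117 m, L = 0.032 m, θ = 70.1°: √(L² − r² sin²θ) = 0.030049 m.
v = −0.0117·246.4·0.94029·[1 + 0.0117·0.34038/0.030049] = -3.0704 m/s.
|v| = 3.0704 m/s = 3070.4 mm/s.

3070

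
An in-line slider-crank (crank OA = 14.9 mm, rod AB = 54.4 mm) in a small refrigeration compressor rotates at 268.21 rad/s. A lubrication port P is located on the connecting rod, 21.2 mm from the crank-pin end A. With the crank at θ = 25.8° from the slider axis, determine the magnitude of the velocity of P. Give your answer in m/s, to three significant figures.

ω = 268.2 rad/s.  Crank-pin speed |V_A| = rω = 3.9963 m/s, perpendicular to OA.
Rod angle: sinφ = −(r/L) sinθ ⇒ φ = -6.846°; ω_rod = −rω cosθ/√(L²−r²sin²θ) = -66.614 rad/s.
V_P = V_A + ω_rod × AP, with AP = 0.0212 m along the rod.
Components: V_Px = −rω sinθ − a·ω_rod·sinφ = -1.9077 m/s;  V_Py = rω cosθ + a·ω_rod·cosφ = +2.1958 m/s.
|V_P| = √(V_Px² + V_Py²) = 2.9088 m/s.

2.91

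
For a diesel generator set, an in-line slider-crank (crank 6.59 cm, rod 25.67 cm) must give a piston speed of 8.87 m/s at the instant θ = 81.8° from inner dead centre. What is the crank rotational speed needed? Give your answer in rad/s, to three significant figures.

131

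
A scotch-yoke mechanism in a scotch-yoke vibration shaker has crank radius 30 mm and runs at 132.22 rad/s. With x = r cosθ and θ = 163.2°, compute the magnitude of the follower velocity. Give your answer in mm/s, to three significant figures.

ω = 132.2 rad/s
x = r cosθ ⇒ ẋ = −rω sinθ.
|v| = rω|sinθ| = 0.03·132.2·|sin 163.2°| = 1.1465 m/s = 1146.5 mm/s.

1150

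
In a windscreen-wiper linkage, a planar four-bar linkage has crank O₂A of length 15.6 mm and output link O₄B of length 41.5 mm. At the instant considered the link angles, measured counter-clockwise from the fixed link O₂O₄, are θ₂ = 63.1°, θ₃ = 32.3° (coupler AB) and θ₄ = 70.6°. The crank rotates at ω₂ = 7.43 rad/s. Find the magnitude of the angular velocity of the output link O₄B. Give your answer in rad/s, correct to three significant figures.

2.31

ω₂ = 7.43 rad/s
Differentiating the loop-closure r₂e^{iθ₂}+r₃e^{iθ₃}=r₁+r₄e^{iθ₄} gives r₂ω₂e^{iθ₂}+r₃ω₃e^{iθ₃}=r₄ω₄e^{iθ₄}.
Eliminating the other unknown: ω₄ = r₂ω₂ sin(θ₂−θ₃) / [r₄ sin(θ₄−θ₃)].
Numerator sine = +0.51204; denominator sine = +0.61978.
Result = 0.0156·7.43·(+0.51204) / (0.0415·(+0.61978)) = +2.3075 rad/s; magnitude 2.3075 rad/s.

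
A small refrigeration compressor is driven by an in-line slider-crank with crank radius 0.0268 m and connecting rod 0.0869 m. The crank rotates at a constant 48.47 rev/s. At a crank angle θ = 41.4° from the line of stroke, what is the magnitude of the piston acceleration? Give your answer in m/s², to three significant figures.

ω = 2π·48.5 = 304.5 rad/s
x(θ) = r cosθ + √(L² − r² sin²θ); with ω constant, a = ω²·d²x/dθ².
d²x/dθ² = −r cosθ − r²(cos2θ)/√u − r⁴ sin²2θ/(4u^{3/2}),  u = L² − r² sin²θ = 0.0072375 m².
Substituting r = 0.0268 m, L = 0.0869 m, θ = 41.4°: d²x/dθ² = -0.021367 m.
a = ω²·d²x/dθ² = (304.5)²·(-0.021367) = -1981.8 m/s²;  |a| = 1981.8 m/s².

1980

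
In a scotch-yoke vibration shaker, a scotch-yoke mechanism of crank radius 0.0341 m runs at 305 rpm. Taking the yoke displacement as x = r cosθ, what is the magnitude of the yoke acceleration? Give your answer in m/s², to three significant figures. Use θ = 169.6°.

34.2

ω = 31.94 rad/s (from 305 rpm).
x = r cosθ ⇒ ẍ = −rω² cosθ (ω constant).
|a| = rω²|cosθ| = 0.0341·(31.94)²·|cos 169.6°| = 34.215 m/s².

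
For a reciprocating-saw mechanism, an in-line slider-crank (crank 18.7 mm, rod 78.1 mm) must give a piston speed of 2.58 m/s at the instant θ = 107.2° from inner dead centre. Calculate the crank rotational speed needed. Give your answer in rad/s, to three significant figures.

For an in-line slider-crank, |v_piston| = rω|sinθ|·[1 + r cosθ/√(L² − r² sin²θ)].
With r = 0.0187 m, L = 0.0781 m, θ = 107.2°: the bracketed kinematic factor |dx/dθ| = 0.016564 m.
ω = v/|dx/dθ| = 2.58/0.016564 = 155.76 rad/s.

156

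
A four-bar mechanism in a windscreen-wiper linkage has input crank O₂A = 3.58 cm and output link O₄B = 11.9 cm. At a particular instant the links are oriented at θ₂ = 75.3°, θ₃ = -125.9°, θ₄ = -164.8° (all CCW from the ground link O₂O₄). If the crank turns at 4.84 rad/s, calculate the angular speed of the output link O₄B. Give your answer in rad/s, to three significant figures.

ω₂ = 4.84 rad/s
Differentiating the loop-closure r₂e^{iθ₂}+r₃e^{iθ₃}=r₁+r₄e^{iθ₄} gives r₂ω₂e^{iθ₂}+r₃ω₃e^{iθ₃}=r₄ω₄e^{iθ₄}.
Eliminating the other unknown: ω₄ = r₂ω₂ sin(θ₂−θ₃) / [r₄ sin(θ₄−θ₃)].
Numerator sine = -0.36162; denominator sine = -0.62796.
Result = 0.0358·4.84·(-0.36162) / (0.119·(-0.62796)) = +0.8385 rad/s; magnitude 0.8385 rad/s.

0.839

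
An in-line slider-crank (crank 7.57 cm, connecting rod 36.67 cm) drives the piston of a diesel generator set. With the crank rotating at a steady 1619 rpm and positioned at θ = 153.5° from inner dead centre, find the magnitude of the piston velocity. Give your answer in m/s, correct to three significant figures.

4.66

ω = 2π·1619/60 = 169.5 rad/s
For an in-line slider-crank, x = r cosθ + √(L² − r² sin²θ), so v = −rω sinθ·[1 + r cosθ/√(L² − r² sin²θ)].
With r = 0.0757 m, L = 0.3667 m, θ = 153.5°: √(L² − r² sin²θ) = 0.36514 m.
v = −0.0757·169.5·0.44620·[1 + 0.0757·-0.89493/0.36514] = -4.6641 m/s.
|v| = 4.6641 m/s.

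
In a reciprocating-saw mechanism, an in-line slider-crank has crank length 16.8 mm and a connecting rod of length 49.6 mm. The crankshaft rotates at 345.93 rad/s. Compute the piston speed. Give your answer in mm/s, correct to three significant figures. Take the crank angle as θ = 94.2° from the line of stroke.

5640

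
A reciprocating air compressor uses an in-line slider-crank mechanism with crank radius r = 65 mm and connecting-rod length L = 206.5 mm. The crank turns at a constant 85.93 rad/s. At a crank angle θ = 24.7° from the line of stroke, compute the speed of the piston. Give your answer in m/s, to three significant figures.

3.01

ω = 85.93 rad/s
For an in-line slider-crank, x = r cosθ + √(L² − r² sin²θ), so v = −rω sinθ·[1 + r cosθ/√(L² − r² sin²θ)].
With r = 0.065 m, L = 0.2065 m, θ = 24.7°: √(L² − r² sin²θ) = 0.20471 m.
v = −0.065·85.93·0.41787·[1 + 0.065·0.90851/0.20471] = -3.0073 m/s.
|v| = 3.0073 m/s.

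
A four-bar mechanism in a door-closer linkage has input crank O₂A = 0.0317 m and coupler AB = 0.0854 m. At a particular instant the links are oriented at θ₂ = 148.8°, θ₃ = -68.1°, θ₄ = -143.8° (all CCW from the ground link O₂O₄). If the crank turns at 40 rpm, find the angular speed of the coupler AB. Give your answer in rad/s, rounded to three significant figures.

ω₂ = 4.189 rad/s (from 40 rpm).
Differentiating the loop-closure r₂e^{iθ₂}+r₃e^{iθ₃}=r₁+r₄e^{iθ₄} gives r₂ω₂e^{iθ₂}+r₃ω₃e^{iθ₃}=r₄ω₄e^{iθ₄}.
Eliminating the other unknown: ω₃ = r₂ω₂ sin(θ₄−θ₂) / [r₃ sin(θ₃−θ₄)].
Numerator sine = +0.92321; denominator sine = +0.96902.
Result = 0.0317·4.189·(+0.92321) / (0.0854·(+0.96902)) = +1.4814 rad/s; magnitude 1.4814 rad/s.

1.48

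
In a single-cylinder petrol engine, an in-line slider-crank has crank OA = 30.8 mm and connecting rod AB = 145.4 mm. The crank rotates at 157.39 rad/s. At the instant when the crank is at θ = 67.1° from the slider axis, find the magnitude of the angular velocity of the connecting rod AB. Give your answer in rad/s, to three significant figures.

13.2

ω = 157.4 rad/s
The rod makes angle φ with the slider axis where L sinφ = r sinθ; differentiating, L cosφ·φ̇ = r ω cosθ.
L cosφ = √(L² − r² sin²θ) = 0.1426 m.
|ω_rod| = r ω |cosθ| / √(L² − r² sin²θ) = 0.0308·157.4·0.38912/0.1426 = 13.228 rad/s.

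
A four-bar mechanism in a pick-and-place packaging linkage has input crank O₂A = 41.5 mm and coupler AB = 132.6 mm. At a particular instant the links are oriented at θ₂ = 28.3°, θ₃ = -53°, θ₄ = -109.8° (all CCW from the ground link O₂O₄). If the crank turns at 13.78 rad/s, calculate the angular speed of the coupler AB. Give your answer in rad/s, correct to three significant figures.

3.44

ω₂ = 13.78 rad/s
Differentiating the loop-closure r₂e^{iθ₂}+r₃e^{iθ₃}=r₁+r₄e^{iθ₄} gives r₂ω₂e^{iθ₂}+r₃ω₃e^{iθ₃}=r₄ω₄e^{iθ₄}.
Eliminating the other unknown: ω₃ = r₂ω₂ sin(θ₄−θ₂) / [r₃ sin(θ₃−θ₄)].
Numerator sine = -0.66783; denominator sine = +0.83676.
Result = 0.0415·13.78·(-0.66783) / (0.1326·(+0.83676)) = -3.4421 rad/s; magnitude 3.4421 rad/s.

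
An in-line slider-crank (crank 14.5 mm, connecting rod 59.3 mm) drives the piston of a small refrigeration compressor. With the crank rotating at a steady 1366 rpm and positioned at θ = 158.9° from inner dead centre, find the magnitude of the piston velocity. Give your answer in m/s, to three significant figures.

ω = 2π·1366/60 = 143 rad/s
For an in-line slider-crank, x = r cosθ + √(L² − r² sin²θ), so v = −rω sinθ·[1 + r cosθ/√(L² − r² sin²θ)].
With r = 0.0145 m, L = 0.0593 m, θ = 158.9°: √(L² − r² sin²θ) = 0.05907 m.
v = −0.0145·143·0.36000·[1 + 0.0145·-0.93295/0.05907] = -0.57569 m/s.
|v| = 0.57569 m/s.

0.576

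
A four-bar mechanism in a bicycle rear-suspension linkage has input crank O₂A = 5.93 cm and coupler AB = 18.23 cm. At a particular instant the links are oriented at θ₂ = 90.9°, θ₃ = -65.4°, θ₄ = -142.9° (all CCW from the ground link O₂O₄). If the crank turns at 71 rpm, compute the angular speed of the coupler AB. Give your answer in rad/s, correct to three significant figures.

2.00

ω₂ = 7.435 rad/s (from 71 rpm).
Differentiating the loop-closure r₂e^{iθ₂}+r₃e^{iθ₃}=r₁+r₄e^{iθ₄} gives r₂ω₂e^{iθ₂}+r₃ω₃e^{iθ₃}=r₄ω₄e^{iθ₄}.
Eliminating the other unknown: ω₃ = r₂ω₂ sin(θ₄−θ₂) / [r₃ sin(θ₃−θ₄)].
Numerator sine = +0.80696; denominator sine = +0.97630.
Result = 0.0593·7.435·(+0.80696) / (0.1823·(+0.97630)) = +1.9991 rad/s; magnitude 1.9991 rad/s.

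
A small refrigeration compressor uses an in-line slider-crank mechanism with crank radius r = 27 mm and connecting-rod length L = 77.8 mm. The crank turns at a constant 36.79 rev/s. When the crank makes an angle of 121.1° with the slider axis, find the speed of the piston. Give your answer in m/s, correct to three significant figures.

4.34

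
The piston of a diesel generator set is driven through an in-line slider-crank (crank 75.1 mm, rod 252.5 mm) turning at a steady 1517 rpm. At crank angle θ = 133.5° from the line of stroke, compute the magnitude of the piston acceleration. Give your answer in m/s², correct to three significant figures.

1320

ω = 2π·1517/60 = 158.9 rad/s
x(θ) = r cosθ + √(L² − r² sin²θ); with ω constant, a = ω²·d²x/dθ².
d²x/dθ² = −r cosθ − r²(cos2θ)/√u − r⁴ sin²2θ/(4u^{3/2}),  u = L² − r² sin²θ = 0.0607887 m².
Substituting r = 0.0751 m, L = 0.2525 m, θ = 133.5°: d²x/dθ² = +0.052363 m.
a = ω²·d²x/dθ² = (158.9)²·(+0.052363) = +1321.5 m/s²;  |a| = 1321.5 m/s².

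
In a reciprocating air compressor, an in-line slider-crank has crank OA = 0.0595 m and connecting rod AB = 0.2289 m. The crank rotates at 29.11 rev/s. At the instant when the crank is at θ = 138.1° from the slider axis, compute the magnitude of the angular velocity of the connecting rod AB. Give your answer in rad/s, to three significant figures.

ω = 182.9 rad/s (converted from 29.11 rev/s).
The rod makes angle φ with the slider axis where L sinφ = r sinθ; differentiating, L cosφ·φ̇ = r ω cosθ.
L cosφ = √(L² − r² sin²θ) = 0.22542 m.
|ω_rod| = r ω |cosθ| / √(L² − r² sin²θ) = 0.0595·182.9·0.74431/0.22542 = 35.933 rad/s.

35.9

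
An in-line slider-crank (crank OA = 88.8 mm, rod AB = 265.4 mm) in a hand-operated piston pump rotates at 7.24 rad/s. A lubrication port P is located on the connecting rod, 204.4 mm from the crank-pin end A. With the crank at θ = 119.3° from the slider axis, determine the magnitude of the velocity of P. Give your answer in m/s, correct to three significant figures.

ω = 7.24 rad/s.  Crank-pin speed |V_A| = rω = 0.64291 m/s, perpendicular to OA.
Rod angle: sinφ = −(r/L) sinθ ⇒ φ = -16.965°; ω_rod = −rω cosθ/√(L²−r²sin²θ) = +1.2394 rad/s.
V_P = V_A + ω_rod × AP, with AP = 0.2044 m along the rod.
Components: V_Px = −rω sinθ − a·ω_rod·sinφ = -0.48674 m/s;  V_Py = rω cosθ + a·ω_rod·cosφ = -0.072315 m/s.
|V_P| = √(V_Px² + V_Py²) = 0.49209 m/s.

0.492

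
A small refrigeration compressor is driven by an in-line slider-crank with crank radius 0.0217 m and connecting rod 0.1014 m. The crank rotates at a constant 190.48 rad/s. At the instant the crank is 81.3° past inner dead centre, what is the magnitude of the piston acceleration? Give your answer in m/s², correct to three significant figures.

ω = 190.5 rad/s
x(θ) = r cosθ + √(L² − r² sin²θ); with ω constant, a = ω²·d²x/dθ².
d²x/dθ² = −r cosθ − r²(cos2θ)/√u − r⁴ sin²2θ/(4u^{3/2}),  u = L² − r² sin²θ = 0.00982184 m².
Substituting r = 0.0217 m, L = 0.1014 m, θ = 81.3°: d²x/dθ² = +0.0012465 m.
a = ω²·d²x/dθ² = (190.5)²·(+0.0012465) = +45.228 m/s²;  |a| = 45.228 m/s².

45.2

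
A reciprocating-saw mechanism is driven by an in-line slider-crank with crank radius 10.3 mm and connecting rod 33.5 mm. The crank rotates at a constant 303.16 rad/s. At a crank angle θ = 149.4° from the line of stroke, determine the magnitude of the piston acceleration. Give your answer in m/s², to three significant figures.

667

ω = 303.2 rad/s
x(θ) = r cosθ + √(L² − r² sin²θ); with ω constant, a = ω²·d²x/dθ².
d²x/dθ² = −r cosθ − r²(cos2θ)/√u − r⁴ sin²2θ/(4u^{3/2}),  u = L² − r² sin²θ = 0.00109476 m².
Substituting r = 0.0103 m, L = 0.0335 m, θ = 149.4°: d²x/dθ² = +0.0072613 m.
a = ω²·d²x/dθ² = (303.2)²·(+0.0072613) = +667.36 m/s²;  |a| = 667.36 m/s².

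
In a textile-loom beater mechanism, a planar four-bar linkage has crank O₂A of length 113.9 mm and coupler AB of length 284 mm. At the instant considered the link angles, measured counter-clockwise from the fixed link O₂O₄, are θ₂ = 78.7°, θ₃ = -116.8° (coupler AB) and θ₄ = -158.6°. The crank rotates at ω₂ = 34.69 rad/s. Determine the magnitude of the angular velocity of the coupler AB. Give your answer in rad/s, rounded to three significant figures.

17.6

ω₂ = 34.69 rad/s
Differentiating the loop-closure r₂e^{iθ₂}+r₃e^{iθ₃}=r₁+r₄e^{iθ₄} gives r₂ω₂e^{iθ₂}+r₃ω₃e^{iθ₃}=r₄ω₄e^{iθ₄}.
Eliminating the other unknown: ω₃ = r₂ω₂ sin(θ₄−θ₂) / [r₃ sin(θ₃−θ₄)].
Numerator sine = +0.84151; denominator sine = +0.66653.
Result = 0.1139·34.69·(+0.84151) / (0.284·(+0.66653)) = +17.565 rad/s; magnitude 17.565 rad/s.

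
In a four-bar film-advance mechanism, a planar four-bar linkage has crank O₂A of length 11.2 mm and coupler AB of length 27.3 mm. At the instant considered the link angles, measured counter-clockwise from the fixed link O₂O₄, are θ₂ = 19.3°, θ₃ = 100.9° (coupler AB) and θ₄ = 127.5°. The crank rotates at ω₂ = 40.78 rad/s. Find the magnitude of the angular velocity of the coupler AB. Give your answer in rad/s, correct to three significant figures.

35.5

ω₂ = 40.78 rad/s
Differentiating the loop-closure r₂e^{iθ₂}+r₃e^{iθ₃}=r₁+r₄e^{iθ₄} gives r₂ω₂e^{iθ₂}+r₃ω₃e^{iθ₃}=r₄ω₄e^{iθ₄}.
Eliminating the other unknown: ω₃ = r₂ω₂ sin(θ₄−θ₂) / [r₃ sin(θ₃−θ₄)].
Numerator sine = +0.94997; denominator sine = -0.44776.
Result = 0.0112·40.78·(+0.94997) / (0.0273·(-0.44776)) = -35.495 rad/s; magnitude 35.495 rad/s.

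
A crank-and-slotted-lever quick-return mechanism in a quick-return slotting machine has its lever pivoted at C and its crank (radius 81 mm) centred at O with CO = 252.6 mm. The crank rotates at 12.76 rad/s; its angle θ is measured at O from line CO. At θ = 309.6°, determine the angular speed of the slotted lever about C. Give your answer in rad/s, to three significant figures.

2.59

ω = 12.76 rad/s
Crank pin A relative to C: A = (d + r cosθ, r sinθ); lever angle φ = atan2(r sinθ, d + r cosθ).
Differentiating tanφ: φ̇ = rω(d cosθ + r)/(d² + r² + 2dr cosθ).
d² + r² + 2dr cosθ = |CA|² = 0.0964519 m²;  d cosθ + r = +0.24201 m.
|ω_lever| = |0.081·12.76·+0.24201| / 0.0964519 = 2.5934 rad/s.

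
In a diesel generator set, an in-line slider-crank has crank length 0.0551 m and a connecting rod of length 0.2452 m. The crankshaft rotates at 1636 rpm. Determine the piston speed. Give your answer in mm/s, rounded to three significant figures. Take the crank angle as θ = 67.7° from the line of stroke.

9500

ω = 2π·1636/60 = 171.3 rad/s
For an in-line slider-crank, x = r cosθ + √(L² − r² sin²θ), so v = −rω sinθ·[1 + r cosθ/√(L² − r² sin²θ)].
With r = 0.0551 m, L = 0.2452 m, θ = 67.7°: √(L² − r² sin²θ) = 0.23984 m.
v = −0.0551·171.3·0.92521·[1 + 0.0551·0.37946/0.23984] = -9.4952 m/s.
|v| = 9.4952 m/s = 9495.2 mm/s.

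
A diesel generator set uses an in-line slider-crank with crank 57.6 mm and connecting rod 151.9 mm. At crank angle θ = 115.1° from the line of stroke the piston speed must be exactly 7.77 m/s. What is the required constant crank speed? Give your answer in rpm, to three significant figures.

For an in-line slider-crank, |v_piston| = rω|sinθ|·[1 + r cosθ/√(L² − r² sin²θ)].
With r = 0.0576 m, L = 0.1519 m, θ = 115.1°: the bracketed kinematic factor |dx/dθ| = 0.043227 m.
ω = v/|dx/dθ| = 7.77/0.043227 = 179.75 rad/s.
N = 60ω/(2π) = 1716.5 rpm.

1720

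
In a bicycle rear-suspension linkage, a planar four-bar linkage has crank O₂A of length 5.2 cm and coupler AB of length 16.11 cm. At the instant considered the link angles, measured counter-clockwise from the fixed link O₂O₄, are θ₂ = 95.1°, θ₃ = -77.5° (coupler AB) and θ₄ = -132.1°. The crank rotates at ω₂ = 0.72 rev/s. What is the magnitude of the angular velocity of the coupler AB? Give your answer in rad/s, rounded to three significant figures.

1.31

ω₂ = 4.524 rad/s (from 0.72 rev/s).
Differentiating the loop-closure r₂e^{iθ₂}+r₃e^{iθ₃}=r₁+r₄e^{iθ₄} gives r₂ω₂e^{iθ₂}+r₃ω₃e^{iθ₃}=r₄ω₄e^{iθ₄}.
Eliminating the other unknown: ω₃ = r₂ω₂ sin(θ₄−θ₂) / [r₃ sin(θ₃−θ₄)].
Numerator sine = +0.73373; denominator sine = +0.81513.
Result = 0.052·4.524·(+0.73373) / (0.1611·(+0.81513)) = +1.3144 rad/s; magnitude 1.3144 rad/s.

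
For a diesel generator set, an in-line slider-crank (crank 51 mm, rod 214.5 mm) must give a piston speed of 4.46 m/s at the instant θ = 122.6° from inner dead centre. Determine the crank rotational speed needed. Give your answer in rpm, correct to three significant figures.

For an in-line slider-crank, |v_piston| = rω|sinθ|·[1 + r cosθ/√(L² − r² sin²θ)].
With r = 0.051 m, L = 0.2145 m, θ = 122.6°: the bracketed kinematic factor |dx/dθ| = 0.037347 m.
ω = v/|dx/dθ| = 4.46/0.037347 = 119.42 rad/s.
N = 60ω/(2π) = 1140.4 rpm.

1140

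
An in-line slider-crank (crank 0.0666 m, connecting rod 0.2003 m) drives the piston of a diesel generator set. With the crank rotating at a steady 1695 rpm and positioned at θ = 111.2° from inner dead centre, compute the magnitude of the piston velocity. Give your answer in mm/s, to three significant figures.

9630

ω = 2π·1695/60 = 177.5 rad/s
For an in-line slider-crank, x = r cosθ + √(L² − r² sin²θ), so v = −rω sinθ·[1 + r cosθ/√(L² − r² sin²θ)].
With r = 0.0666 m, L = 0.2003 m, θ = 111.2°: √(L² − r² sin²θ) = 0.19043 m.
v = −0.0666·177.5·0.93232·[1 + 0.0666·-0.36162/0.19043] = -9.6276 m/s.
|v| = 9.6276 m/s = 9627.6 mm/s.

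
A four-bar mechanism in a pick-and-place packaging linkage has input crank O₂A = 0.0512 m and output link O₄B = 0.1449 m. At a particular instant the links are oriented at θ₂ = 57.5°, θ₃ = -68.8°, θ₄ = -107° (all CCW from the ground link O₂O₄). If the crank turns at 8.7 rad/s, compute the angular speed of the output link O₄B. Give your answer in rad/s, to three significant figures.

ω₂ = 8.7 rad/s
Differentiating the loop-closure r₂e^{iθ₂}+r₃e^{iθ₃}=r₁+r₄e^{iθ₄} gives r₂ω₂e^{iθ₂}+r₃ω₃e^{iθ₃}=r₄ω₄e^{iθ₄}.
Eliminating the other unknown: ω₄ = r₂ω₂ sin(θ₂−θ₃) / [r₄ sin(θ₄−θ₃)].
Numerator sine = +0.80593; denominator sine = -0.61841.
Result = 0.0512·8.7·(+0.80593) / (0.1449·(-0.61841)) = -4.0063 rad/s; magnitude 4.0063 rad/s.

4.01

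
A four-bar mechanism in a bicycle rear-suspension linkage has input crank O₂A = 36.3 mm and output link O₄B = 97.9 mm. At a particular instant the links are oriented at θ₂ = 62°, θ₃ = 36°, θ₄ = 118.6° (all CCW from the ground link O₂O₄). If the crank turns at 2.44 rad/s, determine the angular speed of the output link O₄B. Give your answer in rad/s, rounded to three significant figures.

0.400

ω₂ = 2.44 rad/s
Differentiating the loop-closure r₂e^{iθ₂}+r₃e^{iθ₃}=r₁+r₄e^{iθ₄} gives r₂ω₂e^{iθ₂}+r₃ω₃e^{iθ₃}=r₄ω₄e^{iθ₄}.
Eliminating the other unknown: ω₄ = r₂ω₂ sin(θ₂−θ₃) / [r₄ sin(θ₄−θ₃)].
Numerator sine = +0.43837; denominator sine = +0.99167.
Result = 0.0363·2.44·(+0.43837) / (0.0979·(+0.99167)) = +0.39993 rad/s; magnitude 0.39993 rad/s.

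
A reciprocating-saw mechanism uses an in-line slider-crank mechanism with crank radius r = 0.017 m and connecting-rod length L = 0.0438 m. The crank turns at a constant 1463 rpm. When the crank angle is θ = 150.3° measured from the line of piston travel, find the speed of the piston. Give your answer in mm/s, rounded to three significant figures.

847

ω = 2π·1463/60 = 153.2 rad/s
For an in-line slider-crank, x = r cosθ + √(L² − r² sin²θ), so v = −rω sinθ·[1 + r cosθ/√(L² − r² sin²θ)].
With r = 0.017 m, L = 0.0438 m, θ = 150.3°: √(L² − r² sin²θ) = 0.042983 m.
v = −0.017·153.2·0.49546·[1 + 0.017·-0.86863/0.042983] = -0.84709 m/s.
|v| = 0.84709 m/s = 847.09 mm/s.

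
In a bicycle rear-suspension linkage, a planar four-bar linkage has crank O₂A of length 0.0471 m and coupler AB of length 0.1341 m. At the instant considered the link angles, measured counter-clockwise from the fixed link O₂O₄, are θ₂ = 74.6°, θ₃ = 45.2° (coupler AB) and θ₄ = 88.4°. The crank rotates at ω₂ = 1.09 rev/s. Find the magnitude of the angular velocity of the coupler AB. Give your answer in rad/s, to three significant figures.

0.838

ω₂ = 6.849 rad/s (from 1.09 rev/s).
Differentiating the loop-closure r₂e^{iθ₂}+r₃e^{iθ₃}=r₁+r₄e^{iθ₄} gives r₂ω₂e^{iθ₂}+r₃ω₃e^{iθ₃}=r₄ω₄e^{iθ₄}.
Eliminating the other unknown: ω₃ = r₂ω₂ sin(θ₄−θ₂) / [r₃ sin(θ₃−θ₄)].
Numerator sine = +0.23853; denominator sine = -0.68455.
Result = 0.0471·6.849·(+0.23853) / (0.1341·(-0.68455)) = -0.83819 rad/s; magnitude 0.83819 rad/s.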